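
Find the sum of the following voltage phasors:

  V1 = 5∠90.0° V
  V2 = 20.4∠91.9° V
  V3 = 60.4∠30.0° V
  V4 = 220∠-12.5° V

Step 1 — Convert each phasor to rectangular form:
  V1 = 5·(cos(90.0°) + j·sin(90.0°)) = 0 + j5 V
  V2 = 20.4·(cos(91.9°) + j·sin(91.9°)) = -0.6764 + j20.39 V
  V3 = 60.4·(cos(30.0°) + j·sin(30.0°)) = 52.31 + j30.2 V
  V4 = 220·(cos(-12.5°) + j·sin(-12.5°)) = 214.8 - j47.62 V
Step 2 — Sum components: V_total = 266.4 + j7.972 V.
Step 3 — Convert to polar: |V_total| = 266.5 V, ∠V_total = 1.7°.

V_total = 266.5∠1.7° V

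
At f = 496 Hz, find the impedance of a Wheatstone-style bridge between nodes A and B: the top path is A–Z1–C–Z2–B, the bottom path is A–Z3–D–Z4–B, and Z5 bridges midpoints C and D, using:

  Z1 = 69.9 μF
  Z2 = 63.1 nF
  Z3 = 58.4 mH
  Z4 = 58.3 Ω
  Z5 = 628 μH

Step 1 — Angular frequency: ω = 2π·f = 2π·496 = 3116 rad/s.
Step 2 — Component impedances:
  Z1: Z = 1/(jωC) = -j/(ω·C) = 0 - j4.591 Ω
  Z2: Z = 1/(jωC) = -j/(ω·C) = 0 - j5085 Ω
  Z3: Z = jωL = j·3116·0.0584 = 0 + j182 Ω
  Z4: Z = R = 58.3 Ω
  Z5: Z = jωL = j·3116·0.000628 = 0 + j1.957 Ω
Step 3 — Bridge requires nodal analysis (the Z5 bridge couples midpoints C and D, so the two paths cannot be reduced to a simple series/parallel combination). Setting node B to ground and injecting 1 A at node A, the 3-node admittance system at A, C, D solves to V_A = Z_AB = 58.34 - j3.34 Ω = 58.43∠-3.3° Ω.

Z = 58.34 - j3.34 Ω = 58.43∠-3.3° Ω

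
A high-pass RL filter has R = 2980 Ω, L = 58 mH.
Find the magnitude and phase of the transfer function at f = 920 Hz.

Step 1 — Angular frequency: ω = 2π·920 = 5781 rad/s.
Step 2 — Transfer function: H(jω) = jωL/(R + jωL).
Step 3 — Numerator jωL = j·335.3; denominator R + jωL = 2980 + j335.3.
Step 4 — H = 0.0125 + j0.1111.
Step 5 — Magnitude: |H| = 0.1118 (-19.0 dB); phase: φ = 83.6°.

|H| = 0.1118 (-19.0 dB), φ = 83.6°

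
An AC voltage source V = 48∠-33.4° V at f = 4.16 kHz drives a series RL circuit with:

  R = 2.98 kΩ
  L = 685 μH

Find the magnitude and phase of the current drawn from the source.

Step 1 — Angular frequency: ω = 2π·f = 2π·4160 = 2.614e+04 rad/s.
Step 2 — Component impedances:
  R: Z = R = 2980 Ω
  L: Z = jωL = j·2.614e+04·0.000685 = 0 + j17.9 Ω
Step 3 — Series combination: Z_total = R + L = 2980 + j17.9 Ω = 2980∠0.3° Ω.
Step 4 — Source phasor: V = 48∠-33.4° V = 40.07 - j26.42 V.
Step 5 — Ohm's law: I = V / Z_total = (40.07 - j26.42) / (2980 + j17.9) = 0.01339 - j0.008947 A.
Step 6 — Convert to polar: |I| = 0.01611 A, ∠I = -33.7°.

I = 0.01611∠-33.7° A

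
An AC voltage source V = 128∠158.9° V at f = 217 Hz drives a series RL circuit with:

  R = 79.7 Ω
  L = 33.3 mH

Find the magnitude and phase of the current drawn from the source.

Step 1 — Angular frequency: ω = 2π·f = 2π·217 = 1363 rad/s.
Step 2 — Component impedances:
  R: Z = R = 79.7 Ω
  L: Z = jωL = j·1363·0.0333 = 0 + j45.4 Ω
Step 3 — Series combination: Z_total = R + L = 79.7 + j45.4 Ω = 91.73∠29.7° Ω.
Step 4 — Source phasor: V = 128∠158.9° V = -119.4 + j46.08 V.
Step 5 — Ohm's law: I = V / Z_total = (-119.4 + j46.08) / (79.7 + j45.4) = -0.8826 + j1.081 A.
Step 6 — Convert to polar: |I| = 1.395 A, ∠I = 129.2°.

I = 1.395∠129.2° A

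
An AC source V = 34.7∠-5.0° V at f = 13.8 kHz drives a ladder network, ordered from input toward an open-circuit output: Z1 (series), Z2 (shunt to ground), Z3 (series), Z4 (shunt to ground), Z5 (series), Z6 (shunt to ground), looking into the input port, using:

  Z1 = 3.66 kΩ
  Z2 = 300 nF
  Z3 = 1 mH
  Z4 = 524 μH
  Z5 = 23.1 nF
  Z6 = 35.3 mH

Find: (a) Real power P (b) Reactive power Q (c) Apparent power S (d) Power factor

Step 1 — Angular frequency: ω = 2π·f = 2π·1.38e+04 = 8.671e+04 rad/s.
Step 2 — Component impedances:
  Z1: Z = R = 3660 Ω
  Z2: Z = 1/(jωC) = -j/(ω·C) = 0 - j38.44 Ω
  Z3: Z = jωL = j·8.671e+04·0.001 = 0 + j86.71 Ω
  Z4: Z = jωL = j·8.671e+04·0.000524 = 0 + j45.43 Ω
  Z5: Z = 1/(jωC) = -j/(ω·C) = 0 - j499.3 Ω
  Z6: Z = jωL = j·8.671e+04·0.0353 = 0 + j3061 Ω
Step 3 — Ladder network (open output): work backward from the far end, alternating series and parallel combinations. Z_in = 3660 - j54.35 Ω = 3660∠-0.9° Ω.
Step 4 — Source phasor: V = 34.7∠-5.0° V = 34.57 - j3.024 V.
Step 5 — Current: I = V / Z = 0.009455 - j0.0006859 A = 0.00948∠-4.1° A.
Step 6 — Complex power: S = V·I* = 0.3289 - j0.004884 VA.
Step 7 — Real power: P = Re(S) = 0.3289 W.
Step 8 — Reactive power: Q = Im(S) = -0.004884 VAR.
Step 9 — Apparent power: |S| = 0.329 VA.
Step 10 — Power factor: PF = P/|S| = 0.9999 (leading).

(a) P = 0.3289 W  (b) Q = -0.004884 VAR  (c) S = 0.329 VA  (d) PF = 0.9999 (leading)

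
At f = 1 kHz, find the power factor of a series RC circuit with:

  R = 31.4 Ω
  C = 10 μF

Step 1 — Angular frequency: ω = 2π·f = 2π·1000 = 6283 rad/s.
Step 2 — Component impedances:
  R: Z = R = 31.4 Ω
  C: Z = 1/(jωC) = -j/(ω·C) = 0 - j15.92 Ω
Step 3 — Series combination: Z_total = R + C = 31.4 - j15.92 Ω = 35.2∠-26.9° Ω.
Step 4 — Power factor: PF = cos(φ) = Re(Z)/|Z| = 31.4/35.2 = 0.892.
Step 5 — Type: Im(Z) = -15.92 ⇒ leading (phase φ = -26.9°).

PF = 0.892 (leading, φ = -26.9°)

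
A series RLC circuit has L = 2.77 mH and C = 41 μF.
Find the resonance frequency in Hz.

Step 1 — Resonance condition Im(Z)=0 gives ω₀ = 1/√(LC).
Step 2 — ω₀ = 1/√(0.00277·4.1e-05) = 2967 rad/s.
Step 3 — f₀ = ω₀/(2π) = 472.3 Hz.

f₀ = 472.3 Hz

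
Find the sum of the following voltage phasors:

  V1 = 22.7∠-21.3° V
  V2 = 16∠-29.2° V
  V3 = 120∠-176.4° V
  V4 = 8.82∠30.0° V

Step 1 — Convert each phasor to rectangular form:
  V1 = 22.7·(cos(-21.3°) + j·sin(-21.3°)) = 21.15 - j8.246 V
  V2 = 16·(cos(-29.2°) + j·sin(-29.2°)) = 13.97 - j7.806 V
  V3 = 120·(cos(-176.4°) + j·sin(-176.4°)) = -119.8 - j7.535 V
  V4 = 8.82·(cos(30.0°) + j·sin(30.0°)) = 7.638 + j4.41 V
Step 2 — Sum components: V_total = -77.01 - j19.18 V.
Step 3 — Convert to polar: |V_total| = 79.36 V, ∠V_total = -166.0°.

V_total = 79.36∠-166.0° V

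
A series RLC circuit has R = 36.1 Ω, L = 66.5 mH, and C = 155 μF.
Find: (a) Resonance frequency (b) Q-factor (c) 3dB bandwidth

Step 1 — Resonance: ω₀ = 1/√(LC) = 1/√(0.0665·0.000155) = 311.5 rad/s.
Step 2 — f₀ = ω₀/(2π) = 49.57 Hz.
Step 3 — Series Q: Q = ω₀L/R = 311.5·0.0665/36.1 = 0.5738.
Step 4 — Bandwidth: Δω = ω₀/Q = 542.9 rad/s; BW = Δω/(2π) = 86.4 Hz.

(a) f₀ = 49.57 Hz  (b) Q = 0.5738  (c) BW = 86.4 Hz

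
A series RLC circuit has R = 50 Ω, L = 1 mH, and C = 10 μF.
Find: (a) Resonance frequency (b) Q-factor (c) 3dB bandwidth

Step 1 — Resonance: ω₀ = 1/√(LC) = 1/√(0.001·1e-05) = 1e+04 rad/s.
Step 2 — f₀ = ω₀/(2π) = 1592 Hz.
Step 3 — Series Q: Q = ω₀L/R = 1e+04·0.001/50 = 0.2.
Step 4 — Bandwidth: Δω = ω₀/Q = 5e+04 rad/s; BW = Δω/(2π) = 7958 Hz.

(a) f₀ = 1592 Hz  (b) Q = 0.2  (c) BW = 7958 Hz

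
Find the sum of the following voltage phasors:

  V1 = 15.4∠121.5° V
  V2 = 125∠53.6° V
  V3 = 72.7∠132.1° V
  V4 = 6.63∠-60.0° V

Step 1 — Convert each phasor to rectangular form:
  V1 = 15.4·(cos(121.5°) + j·sin(121.5°)) = -8.046 + j13.13 V
  V2 = 125·(cos(53.6°) + j·sin(53.6°)) = 74.18 + j100.6 V
  V3 = 72.7·(cos(132.1°) + j·sin(132.1°)) = -48.74 + j53.94 V
  V4 = 6.63·(cos(-60.0°) + j·sin(-60.0°)) = 3.315 - j5.742 V
Step 2 — Sum components: V_total = 20.71 + j161.9 V.
Step 3 — Convert to polar: |V_total| = 163.3 V, ∠V_total = 82.7°.

V_total = 163.3∠82.7° V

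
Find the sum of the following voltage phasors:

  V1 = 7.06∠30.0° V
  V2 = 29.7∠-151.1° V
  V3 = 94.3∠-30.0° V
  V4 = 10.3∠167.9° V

Step 1 — Convert each phasor to rectangular form:
  V1 = 7.06·(cos(30.0°) + j·sin(30.0°)) = 6.114 + j3.53 V
  V2 = 29.7·(cos(-151.1°) + j·sin(-151.1°)) = -26 - j14.35 V
  V3 = 94.3·(cos(-30.0°) + j·sin(-30.0°)) = 81.67 - j47.15 V
  V4 = 10.3·(cos(167.9°) + j·sin(167.9°)) = -10.07 + j2.159 V
Step 2 — Sum components: V_total = 51.71 - j55.81 V.
Step 3 — Convert to polar: |V_total| = 76.09 V, ∠V_total = -47.2°.

V_total = 76.09∠-47.2° V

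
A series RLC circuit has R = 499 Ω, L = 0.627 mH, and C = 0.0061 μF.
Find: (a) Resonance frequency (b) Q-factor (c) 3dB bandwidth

Step 1 — Resonance: ω₀ = 1/√(LC) = 1/√(0.000627·6.1e-09) = 5.113e+05 rad/s.
Step 2 — f₀ = ω₀/(2π) = 8.138e+04 Hz.
Step 3 — Series Q: Q = ω₀L/R = 5.113e+05·0.000627/499 = 0.6425.
Step 4 — Bandwidth: Δω = ω₀/Q = 7.959e+05 rad/s; BW = Δω/(2π) = 1.267e+05 Hz.

(a) f₀ = 8.138e+04 Hz  (b) Q = 0.6425  (c) BW = 1.267e+05 Hz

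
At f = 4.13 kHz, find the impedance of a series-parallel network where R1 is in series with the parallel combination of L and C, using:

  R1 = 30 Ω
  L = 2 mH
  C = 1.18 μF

Step 1 — Angular frequency: ω = 2π·f = 2π·4130 = 2.595e+04 rad/s.
Step 2 — Component impedances:
  R1: Z = R = 30 Ω
  L: Z = jωL = j·2.595e+04·0.002 = 0 + j51.9 Ω
  C: Z = 1/(jωC) = -j/(ω·C) = 0 - j32.66 Ω
Step 3 — Parallel branch: L || C = 1/(1/L + 1/C) = 0 - j88.09 Ω.
Step 4 — Series with R1: Z_total = R1 + (L || C) = 30 - j88.09 Ω = 93.06∠-71.2° Ω.

Z = 30 - j88.09 Ω = 93.06∠-71.2° Ω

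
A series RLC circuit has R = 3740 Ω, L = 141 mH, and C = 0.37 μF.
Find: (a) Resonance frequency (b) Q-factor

Step 1 — Resonance condition Im(Z)=0 gives ω₀ = 1/√(LC).
Step 2 — ω₀ = 1/√(0.141·3.7e-07) = 4378 rad/s.
Step 3 — f₀ = ω₀/(2π) = 696.8 Hz.
Step 4 — Series Q: Q = ω₀L/R = 4378·0.141/3740 = 0.1651.

(a) f₀ = 696.8 Hz  (b) Q = 0.1651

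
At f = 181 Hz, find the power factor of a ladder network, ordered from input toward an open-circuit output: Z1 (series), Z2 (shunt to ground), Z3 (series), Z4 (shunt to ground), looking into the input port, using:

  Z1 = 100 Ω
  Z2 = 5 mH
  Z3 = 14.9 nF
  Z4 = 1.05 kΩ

Step 1 — Angular frequency: ω = 2π·f = 2π·181 = 1137 rad/s.
Step 2 — Component impedances:
  Z1: Z = R = 100 Ω
  Z2: Z = jωL = j·1137·0.005 = 0 + j5.686 Ω
  Z3: Z = 1/(jωC) = -j/(ω·C) = 0 - j5.901e+04 Ω
  Z4: Z = R = 1050 Ω
Step 3 — Ladder network (open output): work backward from the far end, alternating series and parallel combinations. Z_in = 100 + j5.687 Ω = 100.2∠3.3° Ω.
Step 4 — Power factor: PF = cos(φ) = Re(Z)/|Z| = 100/100.16 = 0.9984.
Step 5 — Type: Im(Z) = 5.687 ⇒ lagging (phase φ = 3.3°).

PF = 0.9984 (lagging, φ = 3.3°)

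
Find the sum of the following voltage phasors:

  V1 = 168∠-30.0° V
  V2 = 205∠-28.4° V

Step 1 — Convert each phasor to rectangular form:
  V1 = 168·(cos(-30.0°) + j·sin(-30.0°)) = 145.5 - j84 V
  V2 = 205·(cos(-28.4°) + j·sin(-28.4°)) = 180.3 - j97.5 V
Step 2 — Sum components: V_total = 325.8 - j181.5 V.
Step 3 — Convert to polar: |V_total| = 373 V, ∠V_total = -29.1°.

V_total = 373∠-29.1° V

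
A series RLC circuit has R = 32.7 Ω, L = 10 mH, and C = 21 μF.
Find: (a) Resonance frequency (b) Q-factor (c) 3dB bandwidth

Step 1 — Resonance condition Im(Z)=0 gives ω₀ = 1/√(LC).
Step 2 — ω₀ = 1/√(0.01·2.1e-05) = 2182 rad/s.
Step 3 — f₀ = ω₀/(2π) = 347.3 Hz.
Step 4 — Series Q: Q = ω₀L/R = 2182·0.01/32.7 = 0.6673.
Step 5 — 3dB bandwidth: Δω = ω₀/Q = 3270 rad/s; BW = Δω/(2π) = 520.4 Hz.

(a) f₀ = 347.3 Hz  (b) Q = 0.6673  (c) BW = 520.4 Hz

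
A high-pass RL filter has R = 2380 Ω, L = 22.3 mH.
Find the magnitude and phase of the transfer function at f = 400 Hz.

Step 1 — Angular frequency: ω = 2π·400 = 2513 rad/s.
Step 2 — Transfer function: H(jω) = jωL/(R + jωL).
Step 3 — Numerator jωL = j·56.05; denominator R + jωL = 2380 + j56.05.
Step 4 — H = 0.0005542 + j0.02354.
Step 5 — Magnitude: |H| = 0.02354 (-32.6 dB); phase: φ = 88.7°.

|H| = 0.02354 (-32.6 dB), φ = 88.7°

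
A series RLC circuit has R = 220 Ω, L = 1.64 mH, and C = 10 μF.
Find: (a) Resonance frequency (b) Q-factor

Step 1 — Resonance condition Im(Z)=0 gives ω₀ = 1/√(LC).
Step 2 — ω₀ = 1/√(0.00164·1e-05) = 7809 rad/s.
Step 3 — f₀ = ω₀/(2π) = 1243 Hz.
Step 4 — Series Q: Q = ω₀L/R = 7809·0.00164/220 = 0.05821.

(a) f₀ = 1243 Hz  (b) Q = 0.05821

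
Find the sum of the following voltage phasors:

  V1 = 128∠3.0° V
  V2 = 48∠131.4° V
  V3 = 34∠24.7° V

Step 1 — Convert each phasor to rectangular form:
  V1 = 128·(cos(3.0°) + j·sin(3.0°)) = 127.8 + j6.699 V
  V2 = 48·(cos(131.4°) + j·sin(131.4°)) = -31.74 + j36.01 V
  V3 = 34·(cos(24.7°) + j·sin(24.7°)) = 30.89 + j14.21 V
Step 2 — Sum components: V_total = 127 + j56.91 V.
Step 3 — Convert to polar: |V_total| = 139.1 V, ∠V_total = 24.1°.

V_total = 139.1∠24.1° V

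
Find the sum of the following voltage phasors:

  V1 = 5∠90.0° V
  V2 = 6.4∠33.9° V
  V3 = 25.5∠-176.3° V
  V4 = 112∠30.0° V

Step 1 — Convert each phasor to rectangular form:
  V1 = 5·(cos(90.0°) + j·sin(90.0°)) = 0 + j5 V
  V2 = 6.4·(cos(33.9°) + j·sin(33.9°)) = 5.312 + j3.57 V
  V3 = 25.5·(cos(-176.3°) + j·sin(-176.3°)) = -25.45 - j1.646 V
  V4 = 112·(cos(30.0°) + j·sin(30.0°)) = 96.99 + j56 V
Step 2 — Sum components: V_total = 76.86 + j62.92 V.
Step 3 — Convert to polar: |V_total| = 99.33 V, ∠V_total = 39.3°.

V_total = 99.33∠39.3° V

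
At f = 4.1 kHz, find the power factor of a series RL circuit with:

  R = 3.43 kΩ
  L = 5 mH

Step 1 — Angular frequency: ω = 2π·f = 2π·4100 = 2.576e+04 rad/s.
Step 2 — Component impedances:
  R: Z = R = 3430 Ω
  L: Z = jωL = j·2.576e+04·0.005 = 0 + j128.8 Ω
Step 3 — Series combination: Z_total = R + L = 3430 + j128.8 Ω = 3432∠2.2° Ω.
Step 4 — Power factor: PF = cos(φ) = Re(Z)/|Z| = 3430/3432.4 = 0.9993.
Step 5 — Type: Im(Z) = 128.8 ⇒ lagging (phase φ = 2.2°).

PF = 0.9993 (lagging, φ = 2.2°)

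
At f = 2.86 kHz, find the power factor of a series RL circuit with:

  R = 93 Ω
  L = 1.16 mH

Step 1 — Angular frequency: ω = 2π·f = 2π·2860 = 1.797e+04 rad/s.
Step 2 — Component impedances:
  R: Z = R = 93 Ω
  L: Z = jωL = j·1.797e+04·0.00116 = 0 + j20.85 Ω
Step 3 — Series combination: Z_total = R + L = 93 + j20.85 Ω = 95.31∠12.6° Ω.
Step 4 — Power factor: PF = cos(φ) = Re(Z)/|Z| = 93/95.31 = 0.9758.
Step 5 — Type: Im(Z) = 20.85 ⇒ lagging (phase φ = 12.6°).

PF = 0.9758 (lagging, φ = 12.6°)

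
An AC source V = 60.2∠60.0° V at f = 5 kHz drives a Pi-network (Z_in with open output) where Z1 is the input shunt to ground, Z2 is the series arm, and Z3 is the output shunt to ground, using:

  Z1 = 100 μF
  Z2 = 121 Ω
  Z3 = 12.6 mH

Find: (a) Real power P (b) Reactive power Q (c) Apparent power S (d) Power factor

Step 1 — Angular frequency: ω = 2π·f = 2π·5000 = 3.142e+04 rad/s.
Step 2 — Component impedances:
  Z1: Z = 1/(jωC) = -j/(ω·C) = 0 - j0.3183 Ω
  Z2: Z = R = 121 Ω
  Z3: Z = jωL = j·3.142e+04·0.0126 = 0 + j395.8 Ω
Step 3 — With open output, the series arm Z2 and the output shunt Z3 appear in series to ground: Z2 + Z3 = 121 + j395.8 Ω.
Step 4 — Parallel with input shunt Z1: Z_in = Z1 || (Z2 + Z3) = 7.166e-05 - j0.3185 Ω = 0.3185∠-90.0° Ω.
Step 5 — Source phasor: V = 60.2∠60.0° V = 30.1 + j52.13 V.
Step 6 — Current: I = V / Z = -163.6 + j94.53 A = 189∠150.0° A.
Step 7 — Complex power: S = V·I* = 2.559 - j1.138e+04 VA.
Step 8 — Real power: P = Re(S) = 2.559 W.
Step 9 — Reactive power: Q = Im(S) = -1.138e+04 VAR.
Step 10 — Apparent power: |S| = 1.138e+04 VA.
Step 11 — Power factor: PF = P/|S| = 0.000225 (leading).

(a) P = 2.559 W  (b) Q = -1.138e+04 VAR  (c) S = 1.138e+04 VA  (d) PF = 0.000225 (leading)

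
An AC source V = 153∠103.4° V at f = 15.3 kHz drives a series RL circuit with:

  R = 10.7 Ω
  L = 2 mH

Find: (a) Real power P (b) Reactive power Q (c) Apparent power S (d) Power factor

Step 1 — Angular frequency: ω = 2π·f = 2π·1.53e+04 = 9.613e+04 rad/s.
Step 2 — Component impedances:
  R: Z = R = 10.7 Ω
  L: Z = jωL = j·9.613e+04·0.002 = 0 + j192.3 Ω
Step 3 — Series combination: Z_total = R + L = 10.7 + j192.3 Ω = 192.6∠86.8° Ω.
Step 4 — Source phasor: V = 153∠103.4° V = -35.46 + j148.8 V.
Step 5 — Current: I = V / Z = 0.7615 + j0.2268 A = 0.7945∠16.6° A.
Step 6 — Complex power: S = V·I* = 6.755 + j121.4 VA.
Step 7 — Real power: P = Re(S) = 6.755 W.
Step 8 — Reactive power: Q = Im(S) = 121.4 VAR.
Step 9 — Apparent power: |S| = 121.6 VA.
Step 10 — Power factor: PF = P/|S| = 0.05557 (lagging).

(a) P = 6.755 W  (b) Q = 121.4 VAR  (c) S = 121.6 VA  (d) PF = 0.05557 (lagging)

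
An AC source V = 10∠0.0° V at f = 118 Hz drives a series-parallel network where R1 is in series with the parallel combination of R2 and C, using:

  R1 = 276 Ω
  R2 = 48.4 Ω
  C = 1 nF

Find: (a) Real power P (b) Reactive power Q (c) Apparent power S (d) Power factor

Step 1 — Angular frequency: ω = 2π·f = 2π·118 = 741.4 rad/s.
Step 2 — Component impedances:
  R1: Z = R = 276 Ω
  R2: Z = R = 48.4 Ω
  C: Z = 1/(jωC) = -j/(ω·C) = 0 - j1.349e+06 Ω
Step 3 — Parallel branch: R2 || C = 1/(1/R2 + 1/C) = 48.4 - j0.001737 Ω.
Step 4 — Series with R1: Z_total = R1 + (R2 || C) = 324.4 - j0.001737 Ω = 324.4∠-0.0° Ω.
Step 5 — Source phasor: V = 10∠0.0° V = 10 V.
Step 6 — Current: I = V / Z = 0.03083 + j1.65e-07 A = 0.03083∠0.0° A.
Step 7 — Complex power: S = V·I* = 0.3083 - j1.65e-06 VA.
Step 8 — Real power: P = Re(S) = 0.3083 W.
Step 9 — Reactive power: Q = Im(S) = -1.65e-06 VAR.
Step 10 — Apparent power: |S| = 0.3083 VA.
Step 11 — Power factor: PF = P/|S| = 1 (leading).

(a) P = 0.3083 W  (b) Q = -1.65e-06 VAR  (c) S = 0.3083 VA  (d) PF = 1 (leading)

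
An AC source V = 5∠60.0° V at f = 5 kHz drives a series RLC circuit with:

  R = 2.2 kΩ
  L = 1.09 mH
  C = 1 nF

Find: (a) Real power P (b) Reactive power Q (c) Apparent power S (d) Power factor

Step 1 — Angular frequency: ω = 2π·f = 2π·5000 = 3.142e+04 rad/s.
Step 2 — Component impedances:
  R: Z = R = 2200 Ω
  L: Z = jωL = j·3.142e+04·0.00109 = 0 + j34.24 Ω
  C: Z = 1/(jωC) = -j/(ω·C) = 0 - j3.183e+04 Ω
Step 3 — Series combination: Z_total = R + L + C = 2200 - j3.18e+04 Ω = 3.187e+04∠-86.0° Ω.
Step 4 — Source phasor: V = 5∠60.0° V = 2.5 + j4.33 V.
Step 5 — Current: I = V / Z = -0.0001301 + j8.763e-05 A = 0.0001569∠146.0° A.
Step 6 — Complex power: S = V·I* = 5.414e-05 - j0.0007825 VA.
Step 7 — Real power: P = Re(S) = 5.414e-05 W.
Step 8 — Reactive power: Q = Im(S) = -0.0007825 VAR.
Step 9 — Apparent power: |S| = 0.0007844 VA.
Step 10 — Power factor: PF = P/|S| = 0.06902 (leading).

(a) P = 5.414e-05 W  (b) Q = -0.0007825 VAR  (c) S = 0.0007844 VA  (d) PF = 0.06902 (leading)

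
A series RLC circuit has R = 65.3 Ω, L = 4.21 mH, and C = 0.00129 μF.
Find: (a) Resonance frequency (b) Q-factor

Step 1 — Resonance condition Im(Z)=0 gives ω₀ = 1/√(LC).
Step 2 — ω₀ = 1/√(0.00421·1.29e-09) = 4.291e+05 rad/s.
Step 3 — f₀ = ω₀/(2π) = 6.829e+04 Hz.
Step 4 — Series Q: Q = ω₀L/R = 4.291e+05·0.00421/65.3 = 27.67.

(a) f₀ = 6.829e+04 Hz  (b) Q = 27.67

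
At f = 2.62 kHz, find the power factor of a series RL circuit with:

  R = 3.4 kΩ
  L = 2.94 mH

Step 1 — Angular frequency: ω = 2π·f = 2π·2620 = 1.646e+04 rad/s.
Step 2 — Component impedances:
  R: Z = R = 3400 Ω
  L: Z = jωL = j·1.646e+04·0.00294 = 0 + j48.4 Ω
Step 3 — Series combination: Z_total = R + L = 3400 + j48.4 Ω = 3400∠0.8° Ω.
Step 4 — Power factor: PF = cos(φ) = Re(Z)/|Z| = 3400/3400.3 = 0.9999.
Step 5 — Type: Im(Z) = 48.4 ⇒ lagging (phase φ = 0.8°).

PF = 0.9999 (lagging, φ = 0.8°)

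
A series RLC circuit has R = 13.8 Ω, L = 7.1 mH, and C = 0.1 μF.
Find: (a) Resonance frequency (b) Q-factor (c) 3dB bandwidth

Step 1 — Resonance: ω₀ = 1/√(LC) = 1/√(0.0071·1e-07) = 3.753e+04 rad/s.
Step 2 — f₀ = ω₀/(2π) = 5973 Hz.
Step 3 — Series Q: Q = ω₀L/R = 3.753e+04·0.0071/13.8 = 19.31.
Step 4 — Bandwidth: Δω = ω₀/Q = 1944 rad/s; BW = Δω/(2π) = 309.3 Hz.

(a) f₀ = 5973 Hz  (b) Q = 19.31  (c) BW = 309.3 Hz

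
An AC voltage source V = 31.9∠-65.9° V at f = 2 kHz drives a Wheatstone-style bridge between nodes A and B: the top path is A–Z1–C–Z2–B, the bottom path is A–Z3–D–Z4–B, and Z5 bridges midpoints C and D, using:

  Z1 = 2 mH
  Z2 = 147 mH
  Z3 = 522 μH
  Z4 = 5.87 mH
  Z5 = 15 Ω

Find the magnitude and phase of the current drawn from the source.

Step 1 — Angular frequency: ω = 2π·f = 2π·2000 = 1.257e+04 rad/s.
Step 2 — Component impedances:
  Z1: Z = jωL = j·1.257e+04·0.002 = 0 + j25.13 Ω
  Z2: Z = jωL = j·1.257e+04·0.147 = 0 + j1847 Ω
  Z3: Z = jωL = j·1.257e+04·0.000522 = 0 + j6.56 Ω
  Z4: Z = jωL = j·1.257e+04·0.00587 = 0 + j73.76 Ω
  Z5: Z = R = 15 Ω
Step 3 — Bridge requires nodal analysis (the Z5 bridge couples midpoints C and D, so the two paths cannot be reduced to a simple series/parallel combination). Setting node B to ground and injecting 1 A at node A, the 3-node admittance system at A, C, D solves to V_A = Z_AB = 0.3462 + j76.3 Ω = 76.3∠89.7° Ω.
Step 4 — Source phasor: V = 31.9∠-65.9° V = 13.03 - j29.12 V.
Step 5 — Ohm's law: I = V / Z_total = (13.03 - j29.12) / (0.3462 + j76.3) = -0.3809 - j0.1724 A.
Step 6 — Convert to polar: |I| = 0.4181 A, ∠I = -155.6°.

I = 0.4181∠-155.6° A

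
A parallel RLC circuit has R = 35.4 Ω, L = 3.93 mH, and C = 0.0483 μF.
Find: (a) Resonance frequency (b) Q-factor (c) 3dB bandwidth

Step 1 — Resonance: ω₀ = 1/√(LC) = 1/√(0.00393·4.83e-08) = 7.258e+04 rad/s.
Step 2 — f₀ = ω₀/(2π) = 1.155e+04 Hz.
Step 3 — Parallel Q: Q = R/(ω₀L) = 35.4/(7.258e+04·0.00393) = 0.1241.
Step 4 — Bandwidth: Δω = ω₀/Q = 5.849e+05 rad/s; BW = Δω/(2π) = 9.308e+04 Hz.

(a) f₀ = 1.155e+04 Hz  (b) Q = 0.1241  (c) BW = 9.308e+04 Hz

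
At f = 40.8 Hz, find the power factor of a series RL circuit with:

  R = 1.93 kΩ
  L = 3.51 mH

Step 1 — Angular frequency: ω = 2π·f = 2π·40.8 = 256.4 rad/s.
Step 2 — Component impedances:
  R: Z = R = 1930 Ω
  L: Z = jωL = j·256.4·0.00351 = 0 + j0.8998 Ω
Step 3 — Series combination: Z_total = R + L = 1930 + j0.8998 Ω = 1930∠0.0° Ω.
Step 4 — Power factor: PF = cos(φ) = Re(Z)/|Z| = 1930/1930 = 1.
Step 5 — Type: Im(Z) = 0.8998 ⇒ lagging (phase φ = 0.0°).

PF = 1 (lagging, φ = 0.0°)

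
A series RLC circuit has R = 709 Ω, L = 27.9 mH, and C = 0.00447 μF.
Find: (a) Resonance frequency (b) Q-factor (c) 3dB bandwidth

Step 1 — Resonance: ω₀ = 1/√(LC) = 1/√(0.0279·4.47e-09) = 8.955e+04 rad/s.
Step 2 — f₀ = ω₀/(2π) = 1.425e+04 Hz.
Step 3 — Series Q: Q = ω₀L/R = 8.955e+04·0.0279/709 = 3.524.
Step 4 — Bandwidth: Δω = ω₀/Q = 2.541e+04 rad/s; BW = Δω/(2π) = 4044 Hz.

(a) f₀ = 1.425e+04 Hz  (b) Q = 3.524  (c) BW = 4044 Hz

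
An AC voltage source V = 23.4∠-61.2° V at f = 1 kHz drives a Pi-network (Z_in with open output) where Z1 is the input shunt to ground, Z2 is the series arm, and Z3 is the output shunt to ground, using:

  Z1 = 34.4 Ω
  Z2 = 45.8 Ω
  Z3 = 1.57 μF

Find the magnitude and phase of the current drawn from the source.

Step 1 — Angular frequency: ω = 2π·f = 2π·1000 = 6283 rad/s.
Step 2 — Component impedances:
  Z1: Z = R = 34.4 Ω
  Z2: Z = R = 45.8 Ω
  Z3: Z = 1/(jωC) = -j/(ω·C) = 0 - j101.4 Ω
Step 3 — With open output, the series arm Z2 and the output shunt Z3 appear in series to ground: Z2 + Z3 = 45.8 - j101.4 Ω.
Step 4 — Parallel with input shunt Z1: Z_in = Z1 || (Z2 + Z3) = 28.72 - j7.18 Ω = 29.6∠-14.0° Ω.
Step 5 — Source phasor: V = 23.4∠-61.2° V = 11.27 - j20.51 V.
Step 6 — Ohm's law: I = V / Z_total = (11.27 - j20.51) / (28.72 - j7.18) = 0.5374 - j0.5796 A.
Step 7 — Convert to polar: |I| = 0.7904 A, ∠I = -47.2°.

I = 0.7904∠-47.2° A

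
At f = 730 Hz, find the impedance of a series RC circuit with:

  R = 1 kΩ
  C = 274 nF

Step 1 — Angular frequency: ω = 2π·f = 2π·730 = 4587 rad/s.
Step 2 — Component impedances:
  R: Z = R = 1000 Ω
  C: Z = 1/(jωC) = -j/(ω·C) = 0 - j795.7 Ω
Step 3 — Series combination: Z_total = R + C = 1000 - j795.7 Ω = 1278∠-38.5° Ω.

Z = 1000 - j795.7 Ω = 1278∠-38.5° Ω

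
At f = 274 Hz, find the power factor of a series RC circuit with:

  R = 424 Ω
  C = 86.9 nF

Step 1 — Angular frequency: ω = 2π·f = 2π·274 = 1722 rad/s.
Step 2 — Component impedances:
  R: Z = R = 424 Ω
  C: Z = 1/(jωC) = -j/(ω·C) = 0 - j6684 Ω
Step 3 — Series combination: Z_total = R + C = 424 - j6684 Ω = 6698∠-86.4° Ω.
Step 4 — Power factor: PF = cos(φ) = Re(Z)/|Z| = 424/6697.6 = 0.06331.
Step 5 — Type: Im(Z) = -6684 ⇒ leading (phase φ = -86.4°).

PF = 0.06331 (leading, φ = -86.4°)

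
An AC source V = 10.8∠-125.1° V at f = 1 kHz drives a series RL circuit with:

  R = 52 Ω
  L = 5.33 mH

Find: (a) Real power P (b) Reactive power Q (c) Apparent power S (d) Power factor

Step 1 — Angular frequency: ω = 2π·f = 2π·1000 = 6283 rad/s.
Step 2 — Component impedances:
  R: Z = R = 52 Ω
  L: Z = jωL = j·6283·0.00533 = 0 + j33.49 Ω
Step 3 — Series combination: Z_total = R + L = 52 + j33.49 Ω = 61.85∠32.8° Ω.
Step 4 — Source phasor: V = 10.8∠-125.1° V = -6.21 - j8.836 V.
Step 5 — Current: I = V / Z = -0.1618 - j0.06574 A = 0.1746∠-157.9° A.
Step 6 — Complex power: S = V·I* = 1.585 + j1.021 VA.
Step 7 — Real power: P = Re(S) = 1.585 W.
Step 8 — Reactive power: Q = Im(S) = 1.021 VAR.
Step 9 — Apparent power: |S| = 1.886 VA.
Step 10 — Power factor: PF = P/|S| = 0.8407 (lagging).

(a) P = 1.585 W  (b) Q = 1.021 VAR  (c) S = 1.886 VA  (d) PF = 0.8407 (lagging)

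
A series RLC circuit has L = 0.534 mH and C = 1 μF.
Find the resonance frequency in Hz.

Step 1 — Resonance condition Im(Z)=0 gives ω₀ = 1/√(LC).
Step 2 — ω₀ = 1/√(0.000534·1e-06) = 4.327e+04 rad/s.
Step 3 — f₀ = ω₀/(2π) = 6887 Hz.

f₀ = 6887 Hz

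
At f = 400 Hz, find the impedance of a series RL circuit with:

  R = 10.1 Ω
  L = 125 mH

Step 1 — Angular frequency: ω = 2π·f = 2π·400 = 2513 rad/s.
Step 2 — Component impedances:
  R: Z = R = 10.1 Ω
  L: Z = jωL = j·2513·0.125 = 0 + j314.2 Ω
Step 3 — Series combination: Z_total = R + L = 10.1 + j314.2 Ω = 314.3∠88.2° Ω.

Z = 10.1 + j314.2 Ω = 314.3∠88.2° Ω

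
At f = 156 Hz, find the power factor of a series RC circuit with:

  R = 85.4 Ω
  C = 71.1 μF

Step 1 — Angular frequency: ω = 2π·f = 2π·156 = 980.2 rad/s.
Step 2 — Component impedances:
  R: Z = R = 85.4 Ω
  C: Z = 1/(jωC) = -j/(ω·C) = 0 - j14.35 Ω
Step 3 — Series combination: Z_total = R + C = 85.4 - j14.35 Ω = 86.6∠-9.5° Ω.
Step 4 — Power factor: PF = cos(φ) = Re(Z)/|Z| = 85.4/86.597 = 0.9862.
Step 5 — Type: Im(Z) = -14.35 ⇒ leading (phase φ = -9.5°).

PF = 0.9862 (leading, φ = -9.5°)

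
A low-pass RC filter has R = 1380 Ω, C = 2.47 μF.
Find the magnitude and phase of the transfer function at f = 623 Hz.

Step 1 — Angular frequency: ω = 2π·623 = 3914 rad/s.
Step 2 — Transfer function: H(jω) = 1/(1 + jωRC).
Step 3 — Denominator: 1 + jωRC = 1 + j·3914·1380·2.47e-06 = 1 + j13.34.
Step 4 — H = 0.005586 - j0.07453.
Step 5 — Magnitude: |H| = 0.07474 (-22.5 dB); phase: φ = -85.7°.

|H| = 0.07474 (-22.5 dB), φ = -85.7°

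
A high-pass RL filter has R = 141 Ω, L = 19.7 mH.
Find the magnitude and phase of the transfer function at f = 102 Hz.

Step 1 — Angular frequency: ω = 2π·102 = 640.9 rad/s.
Step 2 — Transfer function: H(jω) = jωL/(R + jωL).
Step 3 — Numerator jωL = j·12.63; denominator R + jωL = 141 + j12.63.
Step 4 — H = 0.007954 + j0.08883.
Step 5 — Magnitude: |H| = 0.08919 (-21.0 dB); phase: φ = 84.9°.

|H| = 0.08919 (-21.0 dB), φ = 84.9°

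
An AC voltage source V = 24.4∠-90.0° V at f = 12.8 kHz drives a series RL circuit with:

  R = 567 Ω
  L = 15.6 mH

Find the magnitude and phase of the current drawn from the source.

Step 1 — Angular frequency: ω = 2π·f = 2π·1.28e+04 = 8.042e+04 rad/s.
Step 2 — Component impedances:
  R: Z = R = 567 Ω
  L: Z = jωL = j·8.042e+04·0.0156 = 0 + j1255 Ω
Step 3 — Series combination: Z_total = R + L = 567 + j1255 Ω = 1377∠65.7° Ω.
Step 4 — Source phasor: V = 24.4∠-90.0° V = 0 - j24.4 V.
Step 5 — Ohm's law: I = V / Z_total = (0 - j24.4) / (567 + j1255) = -0.01615 - j0.007298 A.
Step 6 — Convert to polar: |I| = 0.01772 A, ∠I = -155.7°.

I = 0.01772∠-155.7° A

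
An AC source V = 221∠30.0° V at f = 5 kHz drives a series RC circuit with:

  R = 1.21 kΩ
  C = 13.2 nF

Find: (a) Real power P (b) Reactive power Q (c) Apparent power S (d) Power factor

Step 1 — Angular frequency: ω = 2π·f = 2π·5000 = 3.142e+04 rad/s.
Step 2 — Component impedances:
  R: Z = R = 1210 Ω
  C: Z = 1/(jωC) = -j/(ω·C) = 0 - j2411 Ω
Step 3 — Series combination: Z_total = R + C = 1210 - j2411 Ω = 2698∠-63.4° Ω.
Step 4 — Source phasor: V = 221∠30.0° V = 191.4 + j110.5 V.
Step 5 — Current: I = V / Z = -0.004792 + j0.08177 A = 0.08191∠93.4° A.
Step 6 — Complex power: S = V·I* = 8.119 - j16.18 VA.
Step 7 — Real power: P = Re(S) = 8.119 W.
Step 8 — Reactive power: Q = Im(S) = -16.18 VAR.
Step 9 — Apparent power: |S| = 18.1 VA.
Step 10 — Power factor: PF = P/|S| = 0.4485 (leading).

(a) P = 8.119 W  (b) Q = -16.18 VAR  (c) S = 18.1 VA  (d) PF = 0.4485 (leading)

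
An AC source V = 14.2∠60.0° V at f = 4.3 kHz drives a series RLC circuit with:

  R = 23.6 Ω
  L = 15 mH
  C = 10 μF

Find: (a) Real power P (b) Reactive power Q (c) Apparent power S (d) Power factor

Step 1 — Angular frequency: ω = 2π·f = 2π·4300 = 2.702e+04 rad/s.
Step 2 — Component impedances:
  R: Z = R = 23.6 Ω
  L: Z = jωL = j·2.702e+04·0.015 = 0 + j405.3 Ω
  C: Z = 1/(jωC) = -j/(ω·C) = 0 - j3.701 Ω
Step 3 — Series combination: Z_total = R + L + C = 23.6 + j401.6 Ω = 402.3∠86.6° Ω.
Step 4 — Source phasor: V = 14.2∠60.0° V = 7.1 + j12.3 V.
Step 5 — Current: I = V / Z = 0.03155 - j0.01583 A = 0.0353∠-26.6° A.
Step 6 — Complex power: S = V·I* = 0.02941 + j0.5004 VA.
Step 7 — Real power: P = Re(S) = 0.02941 W.
Step 8 — Reactive power: Q = Im(S) = 0.5004 VAR.
Step 9 — Apparent power: |S| = 0.5013 VA.
Step 10 — Power factor: PF = P/|S| = 0.05867 (lagging).

(a) P = 0.02941 W  (b) Q = 0.5004 VAR  (c) S = 0.5013 VA  (d) PF = 0.05867 (lagging)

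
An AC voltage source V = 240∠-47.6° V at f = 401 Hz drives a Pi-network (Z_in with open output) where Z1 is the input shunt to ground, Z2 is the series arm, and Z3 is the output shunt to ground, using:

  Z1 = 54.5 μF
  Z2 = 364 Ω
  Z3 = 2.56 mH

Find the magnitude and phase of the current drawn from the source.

Step 1 — Angular frequency: ω = 2π·f = 2π·401 = 2520 rad/s.
Step 2 — Component impedances:
  Z1: Z = 1/(jωC) = -j/(ω·C) = 0 - j7.282 Ω
  Z2: Z = R = 364 Ω
  Z3: Z = jωL = j·2520·0.00256 = 0 + j6.45 Ω
Step 3 — With open output, the series arm Z2 and the output shunt Z3 appear in series to ground: Z2 + Z3 = 364 + j6.45 Ω.
Step 4 — Parallel with input shunt Z1: Z_in = Z1 || (Z2 + Z3) = 0.1457 - j7.282 Ω = 7.284∠-88.9° Ω.
Step 5 — Source phasor: V = 240∠-47.6° V = 161.8 - j177.2 V.
Step 6 — Ohm's law: I = V / Z_total = (161.8 - j177.2) / (0.1457 - j7.282) = 24.77 + j21.73 A.
Step 7 — Convert to polar: |I| = 32.95 A, ∠I = 41.3°.

I = 32.95∠41.3° A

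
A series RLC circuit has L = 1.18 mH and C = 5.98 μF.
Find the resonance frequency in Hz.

Step 1 — Resonance condition Im(Z)=0 gives ω₀ = 1/√(LC).
Step 2 — ω₀ = 1/√(0.00118·5.98e-06) = 1.19e+04 rad/s.
Step 3 — f₀ = ω₀/(2π) = 1895 Hz.

f₀ = 1895 Hz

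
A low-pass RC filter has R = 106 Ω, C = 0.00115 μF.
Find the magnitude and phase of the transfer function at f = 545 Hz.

Step 1 — Angular frequency: ω = 2π·545 = 3424 rad/s.
Step 2 — Transfer function: H(jω) = 1/(1 + jωRC).
Step 3 — Denominator: 1 + jωRC = 1 + j·3424·106·1.15e-09 = 1 + j0.0004174.
Step 4 — H = 1 - j0.0004174.
Step 5 — Magnitude: |H| = 1 (-0.0 dB); phase: φ = -0.0°.

|H| = 1 (-0.0 dB), φ = -0.0°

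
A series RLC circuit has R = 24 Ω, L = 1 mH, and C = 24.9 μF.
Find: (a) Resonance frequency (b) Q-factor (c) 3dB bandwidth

Step 1 — Resonance: ω₀ = 1/√(LC) = 1/√(0.001·2.49e-05) = 6337 rad/s.
Step 2 — f₀ = ω₀/(2π) = 1009 Hz.
Step 3 — Series Q: Q = ω₀L/R = 6337·0.001/24 = 0.2641.
Step 4 — Bandwidth: Δω = ω₀/Q = 2.4e+04 rad/s; BW = Δω/(2π) = 3820 Hz.

(a) f₀ = 1009 Hz  (b) Q = 0.2641  (c) BW = 3820 Hz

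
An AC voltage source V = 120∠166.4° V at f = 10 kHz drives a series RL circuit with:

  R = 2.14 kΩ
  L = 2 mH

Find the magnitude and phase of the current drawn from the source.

Step 1 — Angular frequency: ω = 2π·f = 2π·1e+04 = 6.283e+04 rad/s.
Step 2 — Component impedances:
  R: Z = R = 2140 Ω
  L: Z = jωL = j·6.283e+04·0.002 = 0 + j125.7 Ω
Step 3 — Series combination: Z_total = R + L = 2140 + j125.7 Ω = 2144∠3.4° Ω.
Step 4 — Source phasor: V = 120∠166.4° V = -116.6 + j28.22 V.
Step 5 — Ohm's law: I = V / Z_total = (-116.6 + j28.22) / (2140 + j125.7) = -0.05354 + j0.01633 A.
Step 6 — Convert to polar: |I| = 0.05598 A, ∠I = 163.0°.

I = 0.05598∠163.0° A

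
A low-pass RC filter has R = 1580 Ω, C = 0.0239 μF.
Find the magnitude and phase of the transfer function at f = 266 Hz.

Step 1 — Angular frequency: ω = 2π·266 = 1671 rad/s.
Step 2 — Transfer function: H(jω) = 1/(1 + jωRC).
Step 3 — Denominator: 1 + jωRC = 1 + j·1671·1580·2.39e-08 = 1 + j0.06311.
Step 4 — H = 0.996 - j0.06286.
Step 5 — Magnitude: |H| = 0.998 (-0.0 dB); phase: φ = -3.6°.

|H| = 0.998 (-0.0 dB), φ = -3.6°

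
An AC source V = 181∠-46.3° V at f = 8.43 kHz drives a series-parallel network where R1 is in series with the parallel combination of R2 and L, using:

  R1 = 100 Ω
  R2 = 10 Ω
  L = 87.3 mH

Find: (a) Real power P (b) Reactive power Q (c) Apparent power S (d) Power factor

Step 1 — Angular frequency: ω = 2π·f = 2π·8430 = 5.297e+04 rad/s.
Step 2 — Component impedances:
  R1: Z = R = 100 Ω
  R2: Z = R = 10 Ω
  L: Z = jωL = j·5.297e+04·0.0873 = 0 + j4624 Ω
Step 3 — Parallel branch: R2 || L = 1/(1/R2 + 1/L) = 10 + j0.02163 Ω.
Step 4 — Series with R1: Z_total = R1 + (R2 || L) = 110 + j0.02163 Ω = 110∠0.0° Ω.
Step 5 — Source phasor: V = 181∠-46.3° V = 125 - j130.9 V.
Step 6 — Current: I = V / Z = 1.137 - j1.19 A = 1.645∠-46.3° A.
Step 7 — Complex power: S = V·I* = 297.8 + j0.05855 VA.
Step 8 — Real power: P = Re(S) = 297.8 W.
Step 9 — Reactive power: Q = Im(S) = 0.05855 VAR.
Step 10 — Apparent power: |S| = 297.8 VA.
Step 11 — Power factor: PF = P/|S| = 1 (lagging).

(a) P = 297.8 W  (b) Q = 0.05855 VAR  (c) S = 297.8 VA  (d) PF = 1 (lagging)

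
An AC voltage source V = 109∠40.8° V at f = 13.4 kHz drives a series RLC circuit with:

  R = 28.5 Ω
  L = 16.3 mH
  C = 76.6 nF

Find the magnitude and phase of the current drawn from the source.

Step 1 — Angular frequency: ω = 2π·f = 2π·1.34e+04 = 8.419e+04 rad/s.
Step 2 — Component impedances:
  R: Z = R = 28.5 Ω
  L: Z = jωL = j·8.419e+04·0.0163 = 0 + j1372 Ω
  C: Z = 1/(jωC) = -j/(ω·C) = 0 - j155.1 Ω
Step 3 — Series combination: Z_total = R + L + C = 28.5 + j1217 Ω = 1218∠88.7° Ω.
Step 4 — Source phasor: V = 109∠40.8° V = 82.51 + j71.22 V.
Step 5 — Ohm's law: I = V / Z_total = (82.51 + j71.22) / (28.5 + j1217) = 0.06006 - j0.06638 A.
Step 6 — Convert to polar: |I| = 0.08952 A, ∠I = -47.9°.

I = 0.08952∠-47.9° A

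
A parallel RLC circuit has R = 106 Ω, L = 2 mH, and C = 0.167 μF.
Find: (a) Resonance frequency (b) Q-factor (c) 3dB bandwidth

Step 1 — Resonance: ω₀ = 1/√(LC) = 1/√(0.002·1.67e-07) = 5.472e+04 rad/s.
Step 2 — f₀ = ω₀/(2π) = 8709 Hz.
Step 3 — Parallel Q: Q = R/(ω₀L) = 106/(5.472e+04·0.002) = 0.9686.
Step 4 — Bandwidth: Δω = ω₀/Q = 5.649e+04 rad/s; BW = Δω/(2π) = 8991 Hz.

(a) f₀ = 8709 Hz  (b) Q = 0.9686  (c) BW = 8991 Hz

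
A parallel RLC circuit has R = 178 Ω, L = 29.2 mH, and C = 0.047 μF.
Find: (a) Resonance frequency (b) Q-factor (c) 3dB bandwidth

Step 1 — Resonance: ω₀ = 1/√(LC) = 1/√(0.0292·4.7e-08) = 2.699e+04 rad/s.
Step 2 — f₀ = ω₀/(2π) = 4296 Hz.
Step 3 — Parallel Q: Q = R/(ω₀L) = 178/(2.699e+04·0.0292) = 0.2258.
Step 4 — Bandwidth: Δω = ω₀/Q = 1.195e+05 rad/s; BW = Δω/(2π) = 1.902e+04 Hz.

(a) f₀ = 4296 Hz  (b) Q = 0.2258  (c) BW = 1.902e+04 Hz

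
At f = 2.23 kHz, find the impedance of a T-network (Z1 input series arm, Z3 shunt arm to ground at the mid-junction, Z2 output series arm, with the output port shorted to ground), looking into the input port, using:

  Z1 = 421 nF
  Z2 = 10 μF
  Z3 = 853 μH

Step 1 — Angular frequency: ω = 2π·f = 2π·2230 = 1.401e+04 rad/s.
Step 2 — Component impedances:
  Z1: Z = 1/(jωC) = -j/(ω·C) = 0 - j169.5 Ω
  Z2: Z = 1/(jωC) = -j/(ω·C) = 0 - j7.137 Ω
  Z3: Z = jωL = j·1.401e+04·0.000853 = 0 + j11.95 Ω
Step 3 — With the output port shorted to ground, the output series arm Z2 runs from the junction to ground; the shunt arm Z3 also runs from the junction to ground. They appear in parallel: Z3 || Z2 = 0 - j17.72 Ω.
Step 4 — Series with input arm Z1: Z_in = Z1 + (Z3 || Z2) = 0 - j187.2 Ω = 187.2∠-90.0° Ω.

Z = 0 - j187.2 Ω = 187.2∠-90.0° Ω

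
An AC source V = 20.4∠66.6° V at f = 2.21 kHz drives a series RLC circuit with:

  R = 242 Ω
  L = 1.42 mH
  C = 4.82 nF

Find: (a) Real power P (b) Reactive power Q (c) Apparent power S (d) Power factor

Step 1 — Angular frequency: ω = 2π·f = 2π·2210 = 1.389e+04 rad/s.
Step 2 — Component impedances:
  R: Z = R = 242 Ω
  L: Z = jωL = j·1.389e+04·0.00142 = 0 + j19.72 Ω
  C: Z = 1/(jωC) = -j/(ω·C) = 0 - j1.494e+04 Ω
Step 3 — Series combination: Z_total = R + L + C = 242 - j1.492e+04 Ω = 1.492e+04∠-89.1° Ω.
Step 4 — Source phasor: V = 20.4∠66.6° V = 8.102 + j18.72 V.
Step 5 — Current: I = V / Z = -0.001246 + j0.0005632 A = 0.001367∠155.7° A.
Step 6 — Complex power: S = V·I* = 0.0004522 - j0.02788 VA.
Step 7 — Real power: P = Re(S) = 0.0004522 W.
Step 8 — Reactive power: Q = Im(S) = -0.02788 VAR.
Step 9 — Apparent power: |S| = 0.02789 VA.
Step 10 — Power factor: PF = P/|S| = 0.01622 (leading).

(a) P = 0.0004522 W  (b) Q = -0.02788 VAR  (c) S = 0.02789 VA  (d) PF = 0.01622 (leading)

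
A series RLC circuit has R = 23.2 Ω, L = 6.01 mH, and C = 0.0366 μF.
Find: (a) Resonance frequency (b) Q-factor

Step 1 — Resonance condition Im(Z)=0 gives ω₀ = 1/√(LC).
Step 2 — ω₀ = 1/√(0.00601·3.66e-08) = 6.743e+04 rad/s.
Step 3 — f₀ = ω₀/(2π) = 1.073e+04 Hz.
Step 4 — Series Q: Q = ω₀L/R = 6.743e+04·0.00601/23.2 = 17.47.

(a) f₀ = 1.073e+04 Hz  (b) Q = 17.47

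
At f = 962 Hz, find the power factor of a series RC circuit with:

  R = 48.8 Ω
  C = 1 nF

Step 1 — Angular frequency: ω = 2π·f = 2π·962 = 6044 rad/s.
Step 2 — Component impedances:
  R: Z = R = 48.8 Ω
  C: Z = 1/(jωC) = -j/(ω·C) = 0 - j1.654e+05 Ω
Step 3 — Series combination: Z_total = R + C = 48.8 - j1.654e+05 Ω = 1.654e+05∠-90.0° Ω.
Step 4 — Power factor: PF = cos(φ) = Re(Z)/|Z| = 48.8/1.654e+05 = 0.000295.
Step 5 — Type: Im(Z) = -1.654e+05 ⇒ leading (phase φ = -90.0°).

PF = 0.000295 (leading, φ = -90.0°)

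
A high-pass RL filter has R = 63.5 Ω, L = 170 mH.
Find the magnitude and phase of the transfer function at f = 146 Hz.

Step 1 — Angular frequency: ω = 2π·146 = 917.3 rad/s.
Step 2 — Transfer function: H(jω) = jωL/(R + jωL).
Step 3 — Numerator jωL = j·155.9; denominator R + jωL = 63.5 + j155.9.
Step 4 — H = 0.8578 + j0.3493.
Step 5 — Magnitude: |H| = 0.9262 (-0.7 dB); phase: φ = 22.2°.

|H| = 0.9262 (-0.7 dB), φ = 22.2°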